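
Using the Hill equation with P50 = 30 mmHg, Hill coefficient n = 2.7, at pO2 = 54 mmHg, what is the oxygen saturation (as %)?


Y = pO2^n / (P50^n + pO2^n)
Y = 54^2.7 / (30^2.7 + 54^2.7)
Y = 83.02%

83.02%


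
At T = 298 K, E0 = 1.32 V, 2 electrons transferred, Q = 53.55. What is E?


E = E0 - (RT/nF) * ln(Q)
E = 1.32 - (8.314 * 298 / (2 * 96485)) * ln(53.55)
E = 1.2689 V

1.2689 V


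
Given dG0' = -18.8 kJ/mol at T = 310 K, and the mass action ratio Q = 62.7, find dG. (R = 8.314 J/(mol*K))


dG = dG0' + RT * ln(Q) / 1000
dG = -18.8 + 8.314 * 310 * ln(62.7) / 1000
dG = -8.134 kJ/mol

-8.134 kJ/mol


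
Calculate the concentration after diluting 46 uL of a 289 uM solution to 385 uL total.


C2 = C1 * V1 / V2
C2 = 289 * 46 / 385
C2 = 34.5299 uM

34.5299 uM


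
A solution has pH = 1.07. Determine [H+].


[H+] = 10^(-pH)
[H+] = 10^(-1.07)
[H+] = 0.0851 M

0.0851 M


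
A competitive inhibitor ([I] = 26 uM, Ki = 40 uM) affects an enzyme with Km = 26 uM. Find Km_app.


Km_app = Km * (1 + [I]/Ki)
Km_app = 26 * (1 + 26/40)
Km_app = 42.9 uM

42.9 uM


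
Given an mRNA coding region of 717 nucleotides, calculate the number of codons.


codons = nucleotides / 3
codons = 717 / 3 = 239

239


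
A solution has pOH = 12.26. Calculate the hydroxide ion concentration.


[OH-] = 10^(-pOH)
[OH-] = 10^(-12.26)
[OH-] = 5.495e-13 M

5.495e-13 M


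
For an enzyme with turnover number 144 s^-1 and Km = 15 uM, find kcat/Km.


Catalytic efficiency = kcat / Km
= 144 / 15
= 9.6 uM^-1*s^-1

9.6 uM^-1*s^-1


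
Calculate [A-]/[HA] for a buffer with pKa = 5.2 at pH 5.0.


[A-]/[HA] = 10^(pH - pKa)
= 10^(5.0 - 5.2)
= 0.631

0.631


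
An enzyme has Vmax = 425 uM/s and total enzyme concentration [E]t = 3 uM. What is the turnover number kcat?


kcat = Vmax / [E]t
kcat = 425 / 3
kcat = 141.6667 s^-1

141.6667 s^-1


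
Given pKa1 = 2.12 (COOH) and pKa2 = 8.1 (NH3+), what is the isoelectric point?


pI = (pKa1 + pKa2) / 2
pI = (2.12 + 8.1) / 2
pI = 5.11

5.11


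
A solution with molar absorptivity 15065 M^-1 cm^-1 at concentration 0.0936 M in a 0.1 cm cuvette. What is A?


A = epsilon * c * l
A = 15065 * 0.0936 * 0.1
A = 141.0084

141.0084


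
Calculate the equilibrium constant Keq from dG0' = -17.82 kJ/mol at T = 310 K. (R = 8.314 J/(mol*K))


Keq = exp(-dG0 * 1000 / (R * T))
Keq = exp(-(-17.82) * 1000 / (8.314 * 310))
Keq = 1006.3702

1006.3702


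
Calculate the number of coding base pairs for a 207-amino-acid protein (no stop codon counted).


Each amino acid = 1 codon = 3 bp
bp = 207 * 3 = 621 bp

621 bp


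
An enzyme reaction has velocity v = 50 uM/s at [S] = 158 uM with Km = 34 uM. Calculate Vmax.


Vmax = v * (Km + [S]) / [S]
Vmax = 50 * (34 + 158) / 158
Vmax = 60.7595 uM/s

60.7595 uM/s


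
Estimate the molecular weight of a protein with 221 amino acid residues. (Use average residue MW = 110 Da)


MW = n_residues * 110 Da
MW = 221 * 110
MW = 24310 Da

24310 Da


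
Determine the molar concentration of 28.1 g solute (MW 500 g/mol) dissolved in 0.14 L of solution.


C = (mass / MW) / volume
C = (28.1 / 500) / 0.14
C = 0.4014 M

0.4014 M


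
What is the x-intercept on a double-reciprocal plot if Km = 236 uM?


x-intercept = -1/Km
= -1/236
= -0.0042 1/uM

-0.0042 1/uM


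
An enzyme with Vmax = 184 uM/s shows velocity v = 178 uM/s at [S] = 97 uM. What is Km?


Km = [S] * (Vmax - v) / v
Km = 97 * (184 - 178) / 178
Km = 3.2697 uM

3.2697 uM


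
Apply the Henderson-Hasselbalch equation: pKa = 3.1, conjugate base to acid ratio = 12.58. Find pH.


pH = pKa + log10([A-]/[HA])
pH = 3.1 + log10(12.58)
pH = 4.1997

4.1997


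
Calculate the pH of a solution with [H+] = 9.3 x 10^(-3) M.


pH = -log10([H+])
pH = -log10(9.3 x 10^(-3))
pH = 2.0315

2.0315


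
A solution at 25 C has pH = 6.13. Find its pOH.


pOH = 14 - pH
pOH = 14 - 6.13
pOH = 7.87

7.87


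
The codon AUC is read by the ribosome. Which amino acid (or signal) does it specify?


Standard genetic code lookup.
Codon AUC -> Ile

Ile


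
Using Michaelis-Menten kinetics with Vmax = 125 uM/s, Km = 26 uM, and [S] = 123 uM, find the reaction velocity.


v = Vmax * [S] / (Km + [S])
v = 125 * 123 / (26 + 123)
v = 103.1879 uM/s

103.1879 uM/s


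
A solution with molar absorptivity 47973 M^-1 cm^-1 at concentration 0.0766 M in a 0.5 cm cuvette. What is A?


A = epsilon * c * l
A = 47973 * 0.0766 * 0.5
A = 1837.3659

1837.3659


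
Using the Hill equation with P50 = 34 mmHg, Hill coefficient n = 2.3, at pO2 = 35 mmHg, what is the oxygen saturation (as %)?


Y = pO2^n / (P50^n + pO2^n)
Y = 35^2.3 / (34^2.3 + 35^2.3)
Y = 51.67%

51.67%


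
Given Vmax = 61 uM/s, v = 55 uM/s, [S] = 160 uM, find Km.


Km = [S] * (Vmax - v) / v
Km = 160 * (61 - 55) / 55
Km = 17.4545 uM

17.4545 uM


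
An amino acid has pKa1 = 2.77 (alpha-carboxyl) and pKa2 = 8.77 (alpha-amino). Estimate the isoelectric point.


pI = (pKa1 + pKa2) / 2
pI = (2.77 + 8.77) / 2
pI = 5.77

5.77


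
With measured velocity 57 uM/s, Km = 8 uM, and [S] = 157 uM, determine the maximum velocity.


Vmax = v * (Km + [S]) / [S]
Vmax = 57 * (8 + 157) / 157
Vmax = 59.9045 uM/s

59.9045 uM/s


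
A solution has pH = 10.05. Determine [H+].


[H+] = 10^(-pH)
[H+] = 10^(-10.05)
[H+] = 8.913e-11 M

8.913e-11 M


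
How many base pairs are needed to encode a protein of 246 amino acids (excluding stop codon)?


Each amino acid = 1 codon = 3 bp
bp = 246 * 3 = 738 bp

738 bp


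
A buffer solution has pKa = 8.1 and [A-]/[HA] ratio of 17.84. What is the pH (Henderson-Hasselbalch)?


pH = pKa + log10([A-]/[HA])
pH = 8.1 + log10(17.84)
pH = 9.3514

9.3514


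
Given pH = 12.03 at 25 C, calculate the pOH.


pOH = 14 - pH
pOH = 14 - 12.03
pOH = 1.97

1.97


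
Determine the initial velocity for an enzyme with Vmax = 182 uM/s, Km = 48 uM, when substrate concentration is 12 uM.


v = Vmax * [S] / (Km + [S])
v = 182 * 12 / (48 + 12)
v = 36.4 uM/s

36.4 uM/s


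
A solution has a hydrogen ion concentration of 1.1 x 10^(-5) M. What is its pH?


pH = -log10([H+])
pH = -log10(1.1 x 10^(-5))
pH = 4.9586

4.9586


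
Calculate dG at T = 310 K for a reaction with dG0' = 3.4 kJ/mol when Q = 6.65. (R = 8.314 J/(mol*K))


dG = dG0' + RT * ln(Q) / 1000
dG = 3.4 + 8.314 * 310 * ln(6.65) / 1000
dG = 8.2831 kJ/mol

8.2831 kJ/mol


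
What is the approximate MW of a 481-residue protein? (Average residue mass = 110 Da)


MW = n_residues * 110 Da
MW = 481 * 110
MW = 52910 Da

52910 Da


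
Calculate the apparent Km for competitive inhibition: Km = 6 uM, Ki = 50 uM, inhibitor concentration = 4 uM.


Km_app = Km * (1 + [I]/Ki)
Km_app = 6 * (1 + 4/50)
Km_app = 6.48 uM

6.48 uM


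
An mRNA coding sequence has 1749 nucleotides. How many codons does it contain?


codons = nucleotides / 3
codons = 1749 / 3 = 583

583


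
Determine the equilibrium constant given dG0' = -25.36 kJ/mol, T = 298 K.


Keq = exp(-dG0 * 1000 / (R * T))
Keq = exp(-(-25.36) * 1000 / (8.314 * 298))
Keq = 27884.539

27884.539


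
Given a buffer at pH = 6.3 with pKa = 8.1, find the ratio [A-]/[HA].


[A-]/[HA] = 10^(pH - pKa)
= 10^(6.3 - 8.1)
= 0.0158

0.0158


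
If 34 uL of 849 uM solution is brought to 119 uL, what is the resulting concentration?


C2 = C1 * V1 / V2
C2 = 849 * 34 / 119
C2 = 242.5714 uM

242.5714 uM


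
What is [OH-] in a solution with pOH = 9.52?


[OH-] = 10^(-pOH)
[OH-] = 10^(-9.52)
[OH-] = 3.020e-10 M

3.020e-10 M


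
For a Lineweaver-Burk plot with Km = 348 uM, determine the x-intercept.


x-intercept = -1/Km
= -1/348
= -0.0029 1/uM

-0.0029 1/uM


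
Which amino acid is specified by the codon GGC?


Standard genetic code lookup.
Codon GGC -> Gly

Gly


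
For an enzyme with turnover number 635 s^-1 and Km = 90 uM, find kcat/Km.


Catalytic efficiency = kcat / Km
= 635 / 90
= 7.0556 uM^-1*s^-1

7.0556 uM^-1*s^-1


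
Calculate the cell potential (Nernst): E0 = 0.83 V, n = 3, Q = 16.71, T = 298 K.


E = E0 - (RT/nF) * ln(Q)
E = 0.83 - (8.314 * 298 / (3 * 96485)) * ln(16.71)
E = 0.8059 V

0.8059 V


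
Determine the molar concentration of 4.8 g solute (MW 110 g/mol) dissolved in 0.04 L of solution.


C = (mass / MW) / volume
C = (4.8 / 110) / 0.04
C = 1.0909 M

1.0909 M


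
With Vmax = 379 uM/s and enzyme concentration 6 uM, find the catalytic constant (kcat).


kcat = Vmax / [E]t
kcat = 379 / 6
kcat = 63.1667 s^-1

63.1667 s^-1


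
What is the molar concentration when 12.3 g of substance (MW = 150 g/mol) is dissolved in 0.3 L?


C = (mass / MW) / volume
C = (12.3 / 150) / 0.3
C = 0.2733 M

0.2733 M


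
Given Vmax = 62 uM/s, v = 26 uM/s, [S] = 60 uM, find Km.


Km = [S] * (Vmax - v) / v
Km = 60 * (62 - 26) / 26
Km = 83.0769 uM

83.0769 uM


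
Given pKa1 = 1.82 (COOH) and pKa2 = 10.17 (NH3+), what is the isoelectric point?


pI = (pKa1 + pKa2) / 2
pI = (1.82 + 10.17) / 2
pI = 5.995

5.995


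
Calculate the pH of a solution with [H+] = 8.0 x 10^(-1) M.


pH = -log10([H+])
pH = -log10(8.0 x 10^(-1))
pH = 0.0969

0.0969


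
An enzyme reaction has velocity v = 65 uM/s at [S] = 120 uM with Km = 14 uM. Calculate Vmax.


Vmax = v * (Km + [S]) / [S]
Vmax = 65 * (14 + 120) / 120
Vmax = 72.5833 uM/s

72.5833 uM/s


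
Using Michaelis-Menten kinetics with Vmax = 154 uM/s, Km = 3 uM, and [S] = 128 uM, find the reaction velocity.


v = Vmax * [S] / (Km + [S])
v = 154 * 128 / (3 + 128)
v = 150.4733 uM/s

150.4733 uM/s


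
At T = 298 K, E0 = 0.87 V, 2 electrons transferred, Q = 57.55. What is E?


E = E0 - (RT/nF) * ln(Q)
E = 0.87 - (8.314 * 298 / (2 * 96485)) * ln(57.55)
E = 0.818 V

0.818 V


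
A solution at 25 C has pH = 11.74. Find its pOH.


pOH = 14 - pH
pOH = 14 - 11.74
pOH = 2.26

2.26


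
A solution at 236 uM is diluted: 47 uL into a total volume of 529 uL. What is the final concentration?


C2 = C1 * V1 / V2
C2 = 236 * 47 / 529
C2 = 20.9679 uM

20.9679 uM


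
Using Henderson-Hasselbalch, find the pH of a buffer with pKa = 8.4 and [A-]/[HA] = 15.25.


pH = pKa + log10([A-]/[HA])
pH = 8.4 + log10(15.25)
pH = 9.5833

9.5833


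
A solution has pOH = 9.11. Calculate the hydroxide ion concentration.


[OH-] = 10^(-pOH)
[OH-] = 10^(-9.11)
[OH-] = 7.762e-10 M

7.762e-10 M


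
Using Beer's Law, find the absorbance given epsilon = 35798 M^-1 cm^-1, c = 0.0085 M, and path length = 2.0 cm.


A = epsilon * c * l
A = 35798 * 0.0085 * 2.0
A = 608.566

608.566


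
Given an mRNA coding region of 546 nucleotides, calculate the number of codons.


codons = nucleotides / 3
codons = 546 / 3 = 182

182


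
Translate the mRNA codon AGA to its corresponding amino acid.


Standard genetic code lookup.
Codon AGA -> Arg

Arg


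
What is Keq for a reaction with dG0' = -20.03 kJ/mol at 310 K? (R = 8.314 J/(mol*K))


Keq = exp(-dG0 * 1000 / (R * T))
Keq = exp(-(-20.03) * 1000 / (8.314 * 310))
Keq = 2372.2128

2372.2128


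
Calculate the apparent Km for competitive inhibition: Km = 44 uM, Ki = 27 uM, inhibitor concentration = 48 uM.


Km_app = Km * (1 + [I]/Ki)
Km_app = 44 * (1 + 48/27)
Km_app = 122.2222 uM

122.2222 uM


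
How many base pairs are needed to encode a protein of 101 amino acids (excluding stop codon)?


Each amino acid = 1 codon = 3 bp
bp = 101 * 3 = 303 bp

303 bp


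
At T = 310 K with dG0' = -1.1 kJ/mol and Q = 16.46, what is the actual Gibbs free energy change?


dG = dG0' + RT * ln(Q) / 1000
dG = -1.1 + 8.314 * 310 * ln(16.46) / 1000
dG = 6.119 kJ/mol

6.119 kJ/mol


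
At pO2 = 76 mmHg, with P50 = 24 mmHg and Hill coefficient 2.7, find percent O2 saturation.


Y = pO2^n / (P50^n + pO2^n)
Y = 76^2.7 / (24^2.7 + 76^2.7)
Y = 95.74%

95.74%


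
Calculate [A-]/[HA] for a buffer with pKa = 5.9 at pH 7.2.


[A-]/[HA] = 10^(pH - pKa)
= 10^(7.2 - 5.9)
= 19.9526

19.9526


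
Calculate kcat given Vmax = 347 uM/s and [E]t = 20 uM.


kcat = Vmax / [E]t
kcat = 347 / 20
kcat = 17.35 s^-1

17.35 s^-1


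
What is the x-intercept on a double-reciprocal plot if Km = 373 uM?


x-intercept = -1/Km
= -1/373
= -0.0027 1/uM

-0.0027 1/uM


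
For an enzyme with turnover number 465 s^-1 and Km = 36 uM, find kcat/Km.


Catalytic efficiency = kcat / Km
= 465 / 36
= 12.9167 uM^-1*s^-1

12.9167 uM^-1*s^-1


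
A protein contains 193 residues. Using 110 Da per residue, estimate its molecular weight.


MW = n_residues * 110 Da
MW = 193 * 110
MW = 21230 Da

21230 Da


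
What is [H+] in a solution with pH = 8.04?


[H+] = 10^(-pH)
[H+] = 10^(-8.04)
[H+] = 9.120e-09 M

9.120e-09 M


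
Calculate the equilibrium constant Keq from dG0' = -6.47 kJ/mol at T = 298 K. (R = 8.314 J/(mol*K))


Keq = exp(-dG0 * 1000 / (R * T))
Keq = exp(-(-6.47) * 1000 / (8.314 * 298))
Keq = 13.6185

13.6185


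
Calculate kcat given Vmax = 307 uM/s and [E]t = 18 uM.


kcat = Vmax / [E]t
kcat = 307 / 18
kcat = 17.0556 s^-1

17.0556 s^-1


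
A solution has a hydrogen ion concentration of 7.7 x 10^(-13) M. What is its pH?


pH = -log10([H+])
pH = -log10(7.7 x 10^(-13))
pH = 12.1135

12.1135


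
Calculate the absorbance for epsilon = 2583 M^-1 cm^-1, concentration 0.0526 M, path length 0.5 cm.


A = epsilon * c * l
A = 2583 * 0.0526 * 0.5
A = 67.9329

67.9329


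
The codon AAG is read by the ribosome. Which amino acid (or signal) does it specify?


Standard genetic code lookup.
Codon AAG -> Lys

Lys


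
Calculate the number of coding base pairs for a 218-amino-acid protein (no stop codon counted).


Each amino acid = 1 codon = 3 bp
bp = 218 * 3 = 654 bp

654 bp


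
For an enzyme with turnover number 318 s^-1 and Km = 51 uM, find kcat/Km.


Catalytic efficiency = kcat / Km
= 318 / 51
= 6.2353 uM^-1*s^-1

6.2353 uM^-1*s^-1


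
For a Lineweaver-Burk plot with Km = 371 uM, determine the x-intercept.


x-intercept = -1/Km
= -1/371
= -0.0027 1/uM

-0.0027 1/uM


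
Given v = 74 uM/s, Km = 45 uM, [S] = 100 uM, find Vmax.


Vmax = v * (Km + [S]) / [S]
Vmax = 74 * (45 + 100) / 100
Vmax = 107.3 uM/s

107.3 uM/s


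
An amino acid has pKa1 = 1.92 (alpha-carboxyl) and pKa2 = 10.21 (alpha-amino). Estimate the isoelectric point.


pI = (pKa1 + pKa2) / 2
pI = (1.92 + 10.21) / 2
pI = 6.065

6.065


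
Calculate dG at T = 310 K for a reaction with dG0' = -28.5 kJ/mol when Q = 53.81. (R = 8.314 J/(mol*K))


dG = dG0' + RT * ln(Q) / 1000
dG = -28.5 + 8.314 * 310 * ln(53.81) / 1000
dG = -18.2281 kJ/mol

-18.2281 kJ/mol


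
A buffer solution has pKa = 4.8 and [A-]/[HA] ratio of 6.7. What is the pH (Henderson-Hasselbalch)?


pH = pKa + log10([A-]/[HA])
pH = 4.8 + log10(6.7)
pH = 5.6261

5.6261


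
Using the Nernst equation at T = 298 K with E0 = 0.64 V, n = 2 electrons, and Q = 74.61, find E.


E = E0 - (RT/nF) * ln(Q)
E = 0.64 - (8.314 * 298 / (2 * 96485)) * ln(74.61)
E = 0.5846 V

0.5846 V


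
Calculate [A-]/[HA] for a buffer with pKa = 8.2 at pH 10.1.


[A-]/[HA] = 10^(pH - pKa)
= 10^(10.1 - 8.2)
= 79.4328

79.4328


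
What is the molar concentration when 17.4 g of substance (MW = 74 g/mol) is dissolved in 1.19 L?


C = (mass / MW) / volume
C = (17.4 / 74) / 1.19
C = 0.1976 M

0.1976 M


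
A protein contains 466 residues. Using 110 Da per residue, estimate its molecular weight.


MW = n_residues * 110 Da
MW = 466 * 110
MW = 51260 Da

51260 Da


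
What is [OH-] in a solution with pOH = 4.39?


[OH-] = 10^(-pOH)
[OH-] = 10^(-4.39)
[OH-] = 4.074e-05 M

4.074e-05 M


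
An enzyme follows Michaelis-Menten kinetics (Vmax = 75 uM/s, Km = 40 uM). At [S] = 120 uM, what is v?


v = Vmax * [S] / (Km + [S])
v = 75 * 120 / (40 + 120)
v = 56.25 uM/s

56.25 uM/s


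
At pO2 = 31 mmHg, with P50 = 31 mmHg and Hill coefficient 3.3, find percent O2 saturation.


Y = pO2^n / (P50^n + pO2^n)
Y = 31^3.3 / (31^3.3 + 31^3.3)
Y = 50.0%

50.0%


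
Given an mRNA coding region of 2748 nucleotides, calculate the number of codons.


codons = nucleotides / 3
codons = 2748 / 3 = 916

916


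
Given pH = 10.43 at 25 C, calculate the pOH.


pOH = 14 - pH
pOH = 14 - 10.43
pOH = 3.57

3.57


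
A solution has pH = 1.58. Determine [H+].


[H+] = 10^(-pH)
[H+] = 10^(-1.58)
[H+] = 0.0263 M

0.0263 M


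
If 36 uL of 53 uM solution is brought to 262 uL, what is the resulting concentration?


C2 = C1 * V1 / V2
C2 = 53 * 36 / 262
C2 = 7.2824 uM

7.2824 uM


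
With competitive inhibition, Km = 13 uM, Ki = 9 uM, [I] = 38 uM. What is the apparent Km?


Km_app = Km * (1 + [I]/Ki)
Km_app = 13 * (1 + 38/9)
Km_app = 67.8889 uM

67.8889 uM


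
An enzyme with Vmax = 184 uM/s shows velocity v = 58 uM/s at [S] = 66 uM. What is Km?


Km = [S] * (Vmax - v) / v
Km = 66 * (184 - 58) / 58
Km = 143.3793 uM

143.3793 uM


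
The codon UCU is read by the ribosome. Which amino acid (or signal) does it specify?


Standard genetic code lookup.
Codon UCU -> Ser

Ser


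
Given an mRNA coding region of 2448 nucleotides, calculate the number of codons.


codons = nucleotides / 3
codons = 2448 / 3 = 816

816


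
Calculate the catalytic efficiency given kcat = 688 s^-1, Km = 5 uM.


Catalytic efficiency = kcat / Km
= 688 / 5
= 137.6 uM^-1*s^-1

137.6 uM^-1*s^-1


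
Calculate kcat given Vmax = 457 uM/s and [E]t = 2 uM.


kcat = Vmax / [E]t
kcat = 457 / 2
kcat = 228.5 s^-1

228.5 s^-1


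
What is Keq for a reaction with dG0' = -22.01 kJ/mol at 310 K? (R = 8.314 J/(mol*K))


Keq = exp(-dG0 * 1000 / (R * T))
Keq = exp(-(-22.01) * 1000 / (8.314 * 310))
Keq = 5114.3846

5114.3846


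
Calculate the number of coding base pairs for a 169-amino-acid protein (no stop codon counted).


Each amino acid = 1 codon = 3 bp
bp = 169 * 3 = 507 bp

507 bp


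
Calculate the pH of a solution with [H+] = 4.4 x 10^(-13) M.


pH = -log10([H+])
pH = -log10(4.4 x 10^(-13))
pH = 12.3565

12.3565


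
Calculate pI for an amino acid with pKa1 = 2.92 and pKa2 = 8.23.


pI = (pKa1 + pKa2) / 2
pI = (2.92 + 8.23) / 2
pI = 5.575

5.575


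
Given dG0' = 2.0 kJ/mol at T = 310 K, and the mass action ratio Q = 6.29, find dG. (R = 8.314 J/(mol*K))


dG = dG0' + RT * ln(Q) / 1000
dG = 2.0 + 8.314 * 310 * ln(6.29) / 1000
dG = 6.7396 kJ/mol

6.7396 kJ/mol


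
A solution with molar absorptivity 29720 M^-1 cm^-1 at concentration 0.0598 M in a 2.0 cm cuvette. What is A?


A = epsilon * c * l
A = 29720 * 0.0598 * 2.0
A = 3554.512

3554.512


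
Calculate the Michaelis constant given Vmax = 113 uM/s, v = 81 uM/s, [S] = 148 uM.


Km = [S] * (Vmax - v) / v
Km = 148 * (113 - 81) / 81
Km = 58.4691 uM

58.4691 uM


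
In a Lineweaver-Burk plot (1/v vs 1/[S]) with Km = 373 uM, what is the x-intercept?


x-intercept = -1/Km
= -1/373
= -0.0027 1/uM

-0.0027 1/uM


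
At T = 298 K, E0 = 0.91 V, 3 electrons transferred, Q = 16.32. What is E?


E = E0 - (RT/nF) * ln(Q)
E = 0.91 - (8.314 * 298 / (3 * 96485)) * ln(16.32)
E = 0.8861 V

0.8861 V


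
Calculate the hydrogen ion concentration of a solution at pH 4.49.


[H+] = 10^(-pH)
[H+] = 10^(-4.49)
[H+] = 3.236e-05 M

3.236e-05 M


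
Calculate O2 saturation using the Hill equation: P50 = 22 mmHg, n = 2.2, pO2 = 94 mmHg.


Y = pO2^n / (P50^n + pO2^n)
Y = 94^2.2 / (22^2.2 + 94^2.2)
Y = 96.06%

96.06%


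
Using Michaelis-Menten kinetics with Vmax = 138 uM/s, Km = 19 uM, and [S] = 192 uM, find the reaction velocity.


v = Vmax * [S] / (Km + [S])
v = 138 * 192 / (19 + 192)
v = 125.5735 uM/s

125.5735 uM/s


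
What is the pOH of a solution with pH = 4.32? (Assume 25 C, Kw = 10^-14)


pOH = 14 - pH
pOH = 14 - 4.32
pOH = 9.68

9.68


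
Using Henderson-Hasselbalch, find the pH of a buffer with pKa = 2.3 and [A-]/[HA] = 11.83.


pH = pKa + log10([A-]/[HA])
pH = 2.3 + log10(11.83)
pH = 3.373

3.373


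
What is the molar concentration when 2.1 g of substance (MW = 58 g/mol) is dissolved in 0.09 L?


C = (mass / MW) / volume
C = (2.1 / 58) / 0.09
C = 0.4023 M

0.4023 M


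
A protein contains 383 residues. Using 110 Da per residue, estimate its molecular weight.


MW = n_residues * 110 Da
MW = 383 * 110
MW = 42130 Da

42130 Da


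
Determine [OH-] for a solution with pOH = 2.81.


[OH-] = 10^(-pOH)
[OH-] = 10^(-2.81)
[OH-] = 0.0015 M

0.0015 M


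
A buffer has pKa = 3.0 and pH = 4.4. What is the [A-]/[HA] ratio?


[A-]/[HA] = 10^(pH - pKa)
= 10^(4.4 - 3.0)
= 25.1189

25.1189


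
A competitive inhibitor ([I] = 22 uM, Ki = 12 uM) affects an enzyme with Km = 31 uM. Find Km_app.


Km_app = Km * (1 + [I]/Ki)
Km_app = 31 * (1 + 22/12)
Km_app = 87.8333 uM

87.8333 uM


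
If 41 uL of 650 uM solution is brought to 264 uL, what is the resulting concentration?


C2 = C1 * V1 / V2
C2 = 650 * 41 / 264
C2 = 100.947 uM

100.947 uM


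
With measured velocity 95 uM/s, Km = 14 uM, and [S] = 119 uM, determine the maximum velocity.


Vmax = v * (Km + [S]) / [S]
Vmax = 95 * (14 + 119) / 119
Vmax = 106.1765 uM/s

106.1765 uM/s


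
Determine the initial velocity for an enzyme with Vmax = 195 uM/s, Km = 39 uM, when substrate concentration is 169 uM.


v = Vmax * [S] / (Km + [S])
v = 195 * 169 / (39 + 169)
v = 158.4375 uM/s

158.4375 uM/s


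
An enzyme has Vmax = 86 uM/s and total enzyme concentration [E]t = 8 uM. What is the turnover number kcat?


kcat = Vmax / [E]t
kcat = 86 / 8
kcat = 10.75 s^-1

10.75 s^-1


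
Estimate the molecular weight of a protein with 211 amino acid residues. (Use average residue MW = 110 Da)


MW = n_residues * 110 Da
MW = 211 * 110
MW = 23210 Da

23210 Da


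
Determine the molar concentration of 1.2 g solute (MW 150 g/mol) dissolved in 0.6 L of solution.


C = (mass / MW) / volume
C = (1.2 / 150) / 0.6
C = 0.0133 M

0.0133 M


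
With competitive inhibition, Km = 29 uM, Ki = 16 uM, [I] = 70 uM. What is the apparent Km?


Km_app = Km * (1 + [I]/Ki)
Km_app = 29 * (1 + 70/16)
Km_app = 155.875 uM

155.875 uM


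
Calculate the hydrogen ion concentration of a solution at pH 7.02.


[H+] = 10^(-pH)
[H+] = 10^(-7.02)
[H+] = 9.550e-08 M

9.550e-08 M


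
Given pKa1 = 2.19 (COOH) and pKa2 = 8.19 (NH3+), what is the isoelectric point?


pI = (pKa1 + pKa2) / 2
pI = (2.19 + 8.19) / 2
pI = 5.19

5.19


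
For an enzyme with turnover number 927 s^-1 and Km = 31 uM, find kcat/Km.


Catalytic efficiency = kcat / Km
= 927 / 31
= 29.9032 uM^-1*s^-1

29.9032 uM^-1*s^-1


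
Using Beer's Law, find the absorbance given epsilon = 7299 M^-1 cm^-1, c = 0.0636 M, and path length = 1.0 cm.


A = epsilon * c * l
A = 7299 * 0.0636 * 1.0
A = 464.2164

464.2164


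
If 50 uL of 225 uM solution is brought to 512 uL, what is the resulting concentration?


C2 = C1 * V1 / V2
C2 = 225 * 50 / 512
C2 = 21.9727 uM

21.9727 uM


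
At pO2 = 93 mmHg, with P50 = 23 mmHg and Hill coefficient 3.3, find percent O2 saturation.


Y = pO2^n / (P50^n + pO2^n)
Y = 93^3.3 / (23^3.3 + 93^3.3)
Y = 99.02%

99.02%


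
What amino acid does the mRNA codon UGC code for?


Standard genetic code lookup.
Codon UGC -> Cys

Cys


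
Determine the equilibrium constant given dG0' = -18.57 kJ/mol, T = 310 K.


Keq = exp(-dG0 * 1000 / (R * T))
Keq = exp(-(-18.57) * 1000 / (8.314 * 310))
Keq = 1346.2833

1346.2833


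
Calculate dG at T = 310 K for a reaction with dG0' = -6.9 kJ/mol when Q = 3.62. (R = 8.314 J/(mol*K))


dG = dG0' + RT * ln(Q) / 1000
dG = -6.9 + 8.314 * 310 * ln(3.62) / 1000
dG = -3.5843 kJ/mol

-3.5843 kJ/mol


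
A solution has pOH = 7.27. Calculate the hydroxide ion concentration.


[OH-] = 10^(-pOH)
[OH-] = 10^(-7.27)
[OH-] = 5.370e-08 M

5.370e-08 M


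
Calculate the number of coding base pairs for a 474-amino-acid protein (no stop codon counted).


Each amino acid = 1 codon = 3 bp
bp = 474 * 3 = 1422 bp

1422 bp


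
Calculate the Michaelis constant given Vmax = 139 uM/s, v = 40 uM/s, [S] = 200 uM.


Km = [S] * (Vmax - v) / v
Km = 200 * (139 - 40) / 40
Km = 495.0 uM

495.0 uM


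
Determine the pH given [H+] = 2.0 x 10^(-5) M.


pH = -log10([H+])
pH = -log10(2.0 x 10^(-5))
pH = 4.699

4.699


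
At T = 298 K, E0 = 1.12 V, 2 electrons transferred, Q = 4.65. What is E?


E = E0 - (RT/nF) * ln(Q)
E = 1.12 - (8.314 * 298 / (2 * 96485)) * ln(4.65)
E = 1.1003 V

1.1003 V


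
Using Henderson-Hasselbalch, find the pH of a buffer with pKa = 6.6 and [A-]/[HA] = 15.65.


pH = pKa + log10([A-]/[HA])
pH = 6.6 + log10(15.65)
pH = 7.7945

7.7945


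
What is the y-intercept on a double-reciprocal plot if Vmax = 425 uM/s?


y-intercept = 1/Vmax
= 1/425
= 0.0024 s/uM

0.0024 s/uM


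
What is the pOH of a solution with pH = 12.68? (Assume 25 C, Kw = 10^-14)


pOH = 14 - pH
pOH = 14 - 12.68
pOH = 1.32

1.32


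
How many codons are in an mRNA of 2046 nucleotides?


codons = nucleotides / 3
codons = 2046 / 3 = 682

682


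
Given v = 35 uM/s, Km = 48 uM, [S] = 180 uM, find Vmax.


Vmax = v * (Km + [S]) / [S]
Vmax = 35 * (48 + 180) / 180
Vmax = 44.3333 uM/s

44.3333 uM/s


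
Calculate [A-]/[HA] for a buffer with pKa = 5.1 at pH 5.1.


[A-]/[HA] = 10^(pH - pKa)
= 10^(5.1 - 5.1)
= 1.0

1.0


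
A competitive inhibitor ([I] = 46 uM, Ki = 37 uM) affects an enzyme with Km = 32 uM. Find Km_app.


Km_app = Km * (1 + [I]/Ki)
Km_app = 32 * (1 + 46/37)
Km_app = 71.7838 uM

71.7838 uM


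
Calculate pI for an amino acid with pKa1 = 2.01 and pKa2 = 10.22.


pI = (pKa1 + pKa2) / 2
pI = (2.01 + 10.22) / 2
pI = 6.115

6.115


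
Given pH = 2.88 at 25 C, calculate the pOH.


pOH = 14 - pH
pOH = 14 - 2.88
pOH = 11.12

11.12


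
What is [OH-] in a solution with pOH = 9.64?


[OH-] = 10^(-pOH)
[OH-] = 10^(-9.64)
[OH-] = 2.291e-10 M

2.291e-10 M


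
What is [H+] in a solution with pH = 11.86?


[H+] = 10^(-pH)
[H+] = 10^(-11.86)
[H+] = 1.380e-12 M

1.380e-12 M


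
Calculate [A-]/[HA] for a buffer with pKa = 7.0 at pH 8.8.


[A-]/[HA] = 10^(pH - pKa)
= 10^(8.8 - 7.0)
= 63.0957

63.0957


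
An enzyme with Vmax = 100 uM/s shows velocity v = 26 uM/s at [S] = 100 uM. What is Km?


Km = [S] * (Vmax - v) / v
Km = 100 * (100 - 26) / 26
Km = 284.6154 uM

284.6154 uM


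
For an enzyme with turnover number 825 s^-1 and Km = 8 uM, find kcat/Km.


Catalytic efficiency = kcat / Km
= 825 / 8
= 103.125 uM^-1*s^-1

103.125 uM^-1*s^-1


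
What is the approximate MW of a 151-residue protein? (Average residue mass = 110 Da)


MW = n_residues * 110 Da
MW = 151 * 110
MW = 16610 Da

16610 Da


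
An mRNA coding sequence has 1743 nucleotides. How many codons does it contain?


codons = nucleotides / 3
codons = 1743 / 3 = 581

581


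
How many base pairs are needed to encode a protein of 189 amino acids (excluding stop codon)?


Each amino acid = 1 codon = 3 bp
bp = 189 * 3 = 567 bp

567 bp


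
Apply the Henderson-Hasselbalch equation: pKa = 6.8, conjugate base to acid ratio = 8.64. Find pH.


pH = pKa + log10([A-]/[HA])
pH = 6.8 + log10(8.64)
pH = 7.7365

7.7365


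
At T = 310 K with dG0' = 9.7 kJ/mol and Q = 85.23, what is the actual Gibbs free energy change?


dG = dG0' + RT * ln(Q) / 1000
dG = 9.7 + 8.314 * 310 * ln(85.23) / 1000
dG = 21.1572 kJ/mol

21.1572 kJ/mol


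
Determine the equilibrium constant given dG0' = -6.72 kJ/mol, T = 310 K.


Keq = exp(-dG0 * 1000 / (R * T))
Keq = exp(-(-6.72) * 1000 / (8.314 * 310))
Keq = 13.5629

13.5629


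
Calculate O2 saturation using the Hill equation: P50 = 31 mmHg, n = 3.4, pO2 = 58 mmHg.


Y = pO2^n / (P50^n + pO2^n)
Y = 58^3.4 / (31^3.4 + 58^3.4)
Y = 89.38%

89.38%


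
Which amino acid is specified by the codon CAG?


Standard genetic code lookup.
Codon CAG -> Gln

Gln


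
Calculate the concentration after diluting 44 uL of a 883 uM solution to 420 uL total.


C2 = C1 * V1 / V2
C2 = 883 * 44 / 420
C2 = 92.5048 uM

92.5048 uM


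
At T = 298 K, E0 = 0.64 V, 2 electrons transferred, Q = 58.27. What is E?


E = E0 - (RT/nF) * ln(Q)
E = 0.64 - (8.314 * 298 / (2 * 96485)) * ln(58.27)
E = 0.5878 V

0.5878 V


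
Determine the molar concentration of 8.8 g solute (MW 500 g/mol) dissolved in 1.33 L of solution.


C = (mass / MW) / volume
C = (8.8 / 500) / 1.33
C = 0.0132 M

0.0132 M


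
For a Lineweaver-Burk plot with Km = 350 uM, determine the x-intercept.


x-intercept = -1/Km
= -1/350
= -0.0029 1/uM

-0.0029 1/uM


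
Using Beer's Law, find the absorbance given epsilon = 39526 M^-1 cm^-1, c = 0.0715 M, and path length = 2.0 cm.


A = epsilon * c * l
A = 39526 * 0.0715 * 2.0
A = 5652.218

5652.218


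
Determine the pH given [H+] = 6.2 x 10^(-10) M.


pH = -log10([H+])
pH = -log10(6.2 x 10^(-10))
pH = 9.2076

9.2076


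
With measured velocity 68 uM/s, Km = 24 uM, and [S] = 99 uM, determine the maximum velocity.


Vmax = v * (Km + [S]) / [S]
Vmax = 68 * (24 + 99) / 99
Vmax = 84.4848 uM/s

84.4848 uM/s


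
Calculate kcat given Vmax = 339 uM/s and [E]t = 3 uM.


kcat = Vmax / [E]t
kcat = 339 / 3
kcat = 113.0 s^-1

113.0 s^-1


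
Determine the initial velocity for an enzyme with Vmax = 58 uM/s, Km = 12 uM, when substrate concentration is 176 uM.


v = Vmax * [S] / (Km + [S])
v = 58 * 176 / (12 + 176)
v = 54.2979 uM/s

54.2979 uM/s


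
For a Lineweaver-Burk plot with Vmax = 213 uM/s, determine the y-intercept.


y-intercept = 1/Vmax
= 1/213
= 0.0047 s/uM

0.0047 s/uM


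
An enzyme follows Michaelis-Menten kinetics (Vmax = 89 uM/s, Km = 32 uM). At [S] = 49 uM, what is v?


v = Vmax * [S] / (Km + [S])
v = 89 * 49 / (32 + 49)
v = 53.8395 uM/s

53.8395 uM/s


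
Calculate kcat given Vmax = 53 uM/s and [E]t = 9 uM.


kcat = Vmax / [E]t
kcat = 53 / 9
kcat = 5.8889 s^-1

5.8889 s^-1


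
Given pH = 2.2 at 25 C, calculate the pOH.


pOH = 14 - pH
pOH = 14 - 2.2
pOH = 11.8

11.8


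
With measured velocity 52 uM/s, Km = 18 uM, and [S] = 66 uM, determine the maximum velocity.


Vmax = v * (Km + [S]) / [S]
Vmax = 52 * (18 + 66) / 66
Vmax = 66.1818 uM/s

66.1818 uM/s


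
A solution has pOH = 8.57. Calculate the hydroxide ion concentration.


[OH-] = 10^(-pOH)
[OH-] = 10^(-8.57)
[OH-] = 2.692e-09 M

2.692e-09 M


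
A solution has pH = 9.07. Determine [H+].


[H+] = 10^(-pH)
[H+] = 10^(-9.07)
[H+] = 8.511e-10 M

8.511e-10 M


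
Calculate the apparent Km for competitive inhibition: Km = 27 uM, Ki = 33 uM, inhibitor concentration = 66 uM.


Km_app = Km * (1 + [I]/Ki)
Km_app = 27 * (1 + 66/33)
Km_app = 81.0 uM

81.0 uM


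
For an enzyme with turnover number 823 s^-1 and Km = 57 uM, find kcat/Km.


Catalytic efficiency = kcat / Km
= 823 / 57
= 14.4386 uM^-1*s^-1

14.4386 uM^-1*s^-1


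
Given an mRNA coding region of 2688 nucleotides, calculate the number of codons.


codons = nucleotides / 3
codons = 2688 / 3 = 896

896


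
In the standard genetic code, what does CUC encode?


Standard genetic code lookup.
Codon CUC -> Leu

Leu


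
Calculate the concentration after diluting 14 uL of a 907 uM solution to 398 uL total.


C2 = C1 * V1 / V2
C2 = 907 * 14 / 398
C2 = 31.9045 uM

31.9045 uM


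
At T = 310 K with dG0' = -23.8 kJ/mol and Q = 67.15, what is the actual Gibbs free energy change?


dG = dG0' + RT * ln(Q) / 1000
dG = -23.8 + 8.314 * 310 * ln(67.15) / 1000
dG = -12.9573 kJ/mol

-12.9573 kJ/mol


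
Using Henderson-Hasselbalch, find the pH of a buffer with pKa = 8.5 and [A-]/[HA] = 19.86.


pH = pKa + log10([A-]/[HA])
pH = 8.5 + log10(19.86)
pH = 9.798

9.798


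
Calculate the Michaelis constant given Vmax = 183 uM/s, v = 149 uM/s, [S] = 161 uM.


Km = [S] * (Vmax - v) / v
Km = 161 * (183 - 149) / 149
Km = 36.7383 uM

36.7383 uM


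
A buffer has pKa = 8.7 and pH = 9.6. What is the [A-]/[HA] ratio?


[A-]/[HA] = 10^(pH - pKa)
= 10^(9.6 - 8.7)
= 7.9433

7.9433


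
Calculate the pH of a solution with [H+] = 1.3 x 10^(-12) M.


pH = -log10([H+])
pH = -log10(1.3 x 10^(-12))
pH = 11.8861

11.8861


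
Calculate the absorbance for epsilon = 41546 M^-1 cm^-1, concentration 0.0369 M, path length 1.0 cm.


A = epsilon * c * l
A = 41546 * 0.0369 * 1.0
A = 1533.0474

1533.0474


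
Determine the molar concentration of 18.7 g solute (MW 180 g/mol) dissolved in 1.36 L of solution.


C = (mass / MW) / volume
C = (18.7 / 180) / 1.36
C = 0.0764 M

0.0764 M


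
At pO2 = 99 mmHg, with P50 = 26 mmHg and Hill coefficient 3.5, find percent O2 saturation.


Y = pO2^n / (P50^n + pO2^n)
Y = 99^3.5 / (26^3.5 + 99^3.5)
Y = 99.08%

99.08%


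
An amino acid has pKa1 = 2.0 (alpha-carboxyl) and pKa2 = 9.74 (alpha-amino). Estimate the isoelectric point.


pI = (pKa1 + pKa2) / 2
pI = (2.0 + 9.74) / 2
pI = 5.87

5.87


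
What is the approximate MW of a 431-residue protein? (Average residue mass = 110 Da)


MW = n_residues * 110 Da
MW = 431 * 110
MW = 47410 Da

47410 Da


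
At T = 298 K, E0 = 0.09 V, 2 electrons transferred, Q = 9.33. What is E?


E = E0 - (RT/nF) * ln(Q)
E = 0.09 - (8.314 * 298 / (2 * 96485)) * ln(9.33)
E = 0.0613 V

0.0613 V


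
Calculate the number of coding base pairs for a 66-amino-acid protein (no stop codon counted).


Each amino acid = 1 codon = 3 bp
bp = 66 * 3 = 198 bp

198 bp


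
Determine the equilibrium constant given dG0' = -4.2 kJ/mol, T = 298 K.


Keq = exp(-dG0 * 1000 / (R * T))
Keq = exp(-(-4.2) * 1000 / (8.314 * 298))
Keq = 5.4478

5.4478


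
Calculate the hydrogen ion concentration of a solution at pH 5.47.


[H+] = 10^(-pH)
[H+] = 10^(-5.47)
[H+] = 3.388e-06 M

3.388e-06 M


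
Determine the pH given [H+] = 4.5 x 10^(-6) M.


pH = -log10([H+])
pH = -log10(4.5 x 10^(-6))
pH = 5.3468

5.3468


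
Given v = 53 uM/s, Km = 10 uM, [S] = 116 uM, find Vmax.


Vmax = v * (Km + [S]) / [S]
Vmax = 53 * (10 + 116) / 116
Vmax = 57.569 uM/s

57.569 uM/s


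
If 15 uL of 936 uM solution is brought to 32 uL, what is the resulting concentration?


C2 = C1 * V1 / V2
C2 = 936 * 15 / 32
C2 = 438.75 uM

438.75 uM


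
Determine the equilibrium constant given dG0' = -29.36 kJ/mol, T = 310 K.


Keq = exp(-dG0 * 1000 / (R * T))
Keq = exp(-(-29.36) * 1000 / (8.314 * 310))
Keq = 88573.658

88573.658


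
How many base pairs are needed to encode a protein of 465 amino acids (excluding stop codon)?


Each amino acid = 1 codon = 3 bp
bp = 465 * 3 = 1395 bp

1395 bp


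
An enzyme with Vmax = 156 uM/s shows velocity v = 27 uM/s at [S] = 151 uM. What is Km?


Km = [S] * (Vmax - v) / v
Km = 151 * (156 - 27) / 27
Km = 721.4444 uM

721.4444 uM


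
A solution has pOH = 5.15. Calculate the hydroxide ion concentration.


[OH-] = 10^(-pOH)
[OH-] = 10^(-5.15)
[OH-] = 7.079e-06 M

7.079e-06 M


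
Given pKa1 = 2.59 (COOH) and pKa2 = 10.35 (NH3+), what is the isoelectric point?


pI = (pKa1 + pKa2) / 2
pI = (2.59 + 10.35) / 2
pI = 6.47

6.47


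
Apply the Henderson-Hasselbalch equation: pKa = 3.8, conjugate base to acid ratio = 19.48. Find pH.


pH = pKa + log10([A-]/[HA])
pH = 3.8 + log10(19.48)
pH = 5.0896

5.0896


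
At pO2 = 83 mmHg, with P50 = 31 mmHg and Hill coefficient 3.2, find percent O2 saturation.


Y = pO2^n / (P50^n + pO2^n)
Y = 83^3.2 / (31^3.2 + 83^3.2)
Y = 95.9%

95.9%


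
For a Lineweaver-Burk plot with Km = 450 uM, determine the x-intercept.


x-intercept = -1/Km
= -1/450
= -0.0022 1/uM

-0.0022 1/uM


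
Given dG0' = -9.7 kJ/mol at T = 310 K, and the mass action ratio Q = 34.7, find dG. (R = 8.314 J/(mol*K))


dG = dG0' + RT * ln(Q) / 1000
dG = -9.7 + 8.314 * 310 * ln(34.7) / 1000
dG = -0.5588 kJ/mol

-0.5588 kJ/mol


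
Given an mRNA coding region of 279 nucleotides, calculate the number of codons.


codons = nucleotides / 3
codons = 279 / 3 = 93

93


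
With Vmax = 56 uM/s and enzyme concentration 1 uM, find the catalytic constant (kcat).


kcat = Vmax / [E]t
kcat = 56 / 1
kcat = 56.0 s^-1

56.0 s^-1


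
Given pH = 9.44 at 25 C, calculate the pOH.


pOH = 14 - pH
pOH = 14 - 9.44
pOH = 4.56

4.56


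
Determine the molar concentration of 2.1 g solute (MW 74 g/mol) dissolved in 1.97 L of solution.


C = (mass / MW) / volume
C = (2.1 / 74) / 1.97
C = 0.0144 M

0.0144 M


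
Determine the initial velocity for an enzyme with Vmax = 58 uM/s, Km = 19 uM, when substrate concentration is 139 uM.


v = Vmax * [S] / (Km + [S])
v = 58 * 139 / (19 + 139)
v = 51.0253 uM/s

51.0253 uM/s


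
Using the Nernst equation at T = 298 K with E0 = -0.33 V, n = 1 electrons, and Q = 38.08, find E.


E = E0 - (RT/nF) * ln(Q)
E = -0.33 - (8.314 * 298 / (1 * 96485)) * ln(38.08)
E = -0.4235 V

-0.4235 V


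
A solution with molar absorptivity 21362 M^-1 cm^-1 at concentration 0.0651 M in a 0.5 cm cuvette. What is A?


A = epsilon * c * l
A = 21362 * 0.0651 * 0.5
A = 695.3331

695.3331


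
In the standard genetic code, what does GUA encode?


Standard genetic code lookup.
Codon GUA -> Val

Val


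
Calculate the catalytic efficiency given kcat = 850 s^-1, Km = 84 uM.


Catalytic efficiency = kcat / Km
= 850 / 84
= 10.119 uM^-1*s^-1

10.119 uM^-1*s^-1


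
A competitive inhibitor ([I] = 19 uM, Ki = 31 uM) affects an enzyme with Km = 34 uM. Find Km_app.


Km_app = Km * (1 + [I]/Ki)
Km_app = 34 * (1 + 19/31)
Km_app = 54.8387 uM

54.8387 uM


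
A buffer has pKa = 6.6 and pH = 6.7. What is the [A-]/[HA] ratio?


[A-]/[HA] = 10^(pH - pKa)
= 10^(6.7 - 6.6)
= 1.2589

1.2589


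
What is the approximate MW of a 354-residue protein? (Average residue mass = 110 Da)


MW = n_residues * 110 Da
MW = 354 * 110
MW = 38940 Da

38940 Da


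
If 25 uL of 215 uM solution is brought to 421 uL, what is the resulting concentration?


C2 = C1 * V1 / V2
C2 = 215 * 25 / 421
C2 = 12.7672 uM

12.7672 uM


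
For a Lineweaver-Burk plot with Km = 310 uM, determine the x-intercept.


x-intercept = -1/Km
= -1/310
= -0.0032 1/uM

-0.0032 1/uM


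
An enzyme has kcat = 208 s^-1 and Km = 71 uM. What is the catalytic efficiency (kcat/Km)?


Catalytic efficiency = kcat / Km
= 208 / 71
= 2.9296 uM^-1*s^-1

2.9296 uM^-1*s^-1


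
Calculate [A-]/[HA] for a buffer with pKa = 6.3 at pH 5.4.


[A-]/[HA] = 10^(pH - pKa)
= 10^(5.4 - 6.3)
= 0.1259

0.1259


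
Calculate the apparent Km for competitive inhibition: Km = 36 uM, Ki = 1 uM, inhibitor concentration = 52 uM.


Km_app = Km * (1 + [I]/Ki)
Km_app = 36 * (1 + 52/1)
Km_app = 1908.0 uM

1908.0 uM


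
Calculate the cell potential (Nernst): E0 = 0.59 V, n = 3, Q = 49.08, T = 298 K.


E = E0 - (RT/nF) * ln(Q)
E = 0.59 - (8.314 * 298 / (3 * 96485)) * ln(49.08)
E = 0.5567 V

0.5567 V


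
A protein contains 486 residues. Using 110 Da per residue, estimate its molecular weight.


MW = n_residues * 110 Da
MW = 486 * 110
MW = 53460 Da

53460 Da


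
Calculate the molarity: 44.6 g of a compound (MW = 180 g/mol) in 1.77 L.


C = (mass / MW) / volume
C = (44.6 / 180) / 1.77
C = 0.14 M

0.14 M


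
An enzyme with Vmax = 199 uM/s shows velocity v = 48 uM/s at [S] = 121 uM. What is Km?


Km = [S] * (Vmax - v) / v
Km = 121 * (199 - 48) / 48
Km = 380.6458 uM

380.6458 uM


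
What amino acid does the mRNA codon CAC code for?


Standard genetic code lookup.
Codon CAC -> His

His


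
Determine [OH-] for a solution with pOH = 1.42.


[OH-] = 10^(-pOH)
[OH-] = 10^(-1.42)
[OH-] = 0.038 M

0.038 M
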